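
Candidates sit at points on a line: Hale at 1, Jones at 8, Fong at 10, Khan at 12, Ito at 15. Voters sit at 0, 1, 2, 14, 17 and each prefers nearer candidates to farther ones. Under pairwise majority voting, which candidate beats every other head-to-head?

Hale

With single-peaked preferences on a line, the Condorcet winner is the candidate closest to the median voter.
The median voter (position 2) is closest to Hale at 1.
Check: Hale vs Fong — voters closer to Hale: 3 of 5.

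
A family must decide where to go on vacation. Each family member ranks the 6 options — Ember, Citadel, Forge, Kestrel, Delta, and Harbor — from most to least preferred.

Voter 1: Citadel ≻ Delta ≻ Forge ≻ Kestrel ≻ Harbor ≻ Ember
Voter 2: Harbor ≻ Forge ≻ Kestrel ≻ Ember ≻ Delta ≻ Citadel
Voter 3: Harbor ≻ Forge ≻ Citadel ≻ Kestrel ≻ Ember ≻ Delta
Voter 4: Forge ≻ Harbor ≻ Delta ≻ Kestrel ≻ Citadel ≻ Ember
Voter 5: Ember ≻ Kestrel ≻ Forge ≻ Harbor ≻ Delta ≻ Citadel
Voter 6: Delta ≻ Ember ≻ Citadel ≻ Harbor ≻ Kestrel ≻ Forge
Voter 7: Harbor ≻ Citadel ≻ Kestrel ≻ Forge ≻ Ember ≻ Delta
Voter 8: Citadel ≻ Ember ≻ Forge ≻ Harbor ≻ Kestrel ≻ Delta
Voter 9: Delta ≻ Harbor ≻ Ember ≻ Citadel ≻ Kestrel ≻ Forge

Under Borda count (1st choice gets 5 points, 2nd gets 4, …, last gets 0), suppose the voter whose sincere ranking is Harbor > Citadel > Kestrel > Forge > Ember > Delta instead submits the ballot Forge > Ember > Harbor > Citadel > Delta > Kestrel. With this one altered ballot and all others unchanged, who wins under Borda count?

Borda totals with the altered ballot: Ember 23, Citadel 21, Forge 27, Kestrel 16, Delta 20, Harbor 28.
The winner is unchanged: still Harbor.

Harbor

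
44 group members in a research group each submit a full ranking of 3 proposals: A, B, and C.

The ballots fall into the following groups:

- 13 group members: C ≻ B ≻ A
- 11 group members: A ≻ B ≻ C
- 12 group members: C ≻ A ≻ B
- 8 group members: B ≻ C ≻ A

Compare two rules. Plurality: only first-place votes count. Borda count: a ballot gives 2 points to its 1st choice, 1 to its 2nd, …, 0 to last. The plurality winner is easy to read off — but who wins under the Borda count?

Plurality first-place counts: A 11, B 8, C 25 → C.
Borda totals: A 34, B 40, C 58 → C.

C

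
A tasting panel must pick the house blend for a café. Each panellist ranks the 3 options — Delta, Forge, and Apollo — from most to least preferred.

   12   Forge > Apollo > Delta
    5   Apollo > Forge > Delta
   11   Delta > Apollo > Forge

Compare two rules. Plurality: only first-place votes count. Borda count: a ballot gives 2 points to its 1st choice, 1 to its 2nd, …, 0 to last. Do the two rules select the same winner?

Plurality first-place counts: Delta 11, Forge 12, Apollo 5 → Forge.
Borda totals: Delta 22, Forge 29, Apollo 33 → Apollo.
The two rules disagree: plurality picks Forge, Borda picks Apollo.

No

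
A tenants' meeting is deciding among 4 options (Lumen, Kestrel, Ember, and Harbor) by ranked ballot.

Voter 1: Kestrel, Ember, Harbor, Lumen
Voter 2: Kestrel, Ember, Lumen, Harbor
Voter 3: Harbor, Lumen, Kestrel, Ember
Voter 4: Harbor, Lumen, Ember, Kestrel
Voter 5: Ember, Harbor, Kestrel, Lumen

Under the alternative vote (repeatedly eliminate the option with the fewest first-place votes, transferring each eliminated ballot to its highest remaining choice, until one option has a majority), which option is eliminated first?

Round 1: Kestrel 2, Harbor 2, Ember 1, Lumen 0. Lumen has the fewest and is eliminated.
Round 2: Kestrel 2, Harbor 2, Ember 1. Ember has the fewest and is eliminated.
Round 3: Harbor 3, Kestrel 2. Harbor has a majority.

Lumen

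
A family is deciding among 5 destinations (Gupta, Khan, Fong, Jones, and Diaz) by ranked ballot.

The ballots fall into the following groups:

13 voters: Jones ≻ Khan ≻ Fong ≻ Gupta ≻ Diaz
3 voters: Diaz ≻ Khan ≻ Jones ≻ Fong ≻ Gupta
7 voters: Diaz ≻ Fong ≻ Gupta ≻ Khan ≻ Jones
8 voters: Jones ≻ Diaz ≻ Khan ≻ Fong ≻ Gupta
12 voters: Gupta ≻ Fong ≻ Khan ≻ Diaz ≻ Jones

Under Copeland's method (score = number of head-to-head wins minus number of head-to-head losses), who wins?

Pairwise results:
  Gupta vs Khan: Khan wins 24–19.
  Gupta vs Fong: Fong wins 31–12.
  Gupta vs Jones: Jones wins 24–19.
  Gupta vs Diaz: Gupta wins 25–18.
  Khan vs Fong: Khan wins 24–19.
  Khan vs Jones: Khan wins 22–21.
  Khan vs Diaz: Khan wins 25–18.
  Fong vs Jones: Jones wins 24–19.
  Fong vs Diaz: Fong wins 25–18.
  Jones vs Diaz: Diaz wins 22–21.
Copeland scores (wins − losses):
  Gupta: 1 − 3 = -2
  Khan: 4 − 0 = 4
  Fong: 2 − 2 = 0
  Jones: 2 − 2 = 0
  Diaz: 1 − 3 = -2
Khan has the best Copeland score.

Khan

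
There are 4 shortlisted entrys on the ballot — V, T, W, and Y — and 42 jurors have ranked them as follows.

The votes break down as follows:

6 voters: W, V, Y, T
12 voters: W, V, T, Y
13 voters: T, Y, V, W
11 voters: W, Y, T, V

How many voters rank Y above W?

13

Ballots ranking Y above W: 13.
Ballots ranking W above Y: 6+12+11 = 29.
So 13 of 42 voters prefer Y to W.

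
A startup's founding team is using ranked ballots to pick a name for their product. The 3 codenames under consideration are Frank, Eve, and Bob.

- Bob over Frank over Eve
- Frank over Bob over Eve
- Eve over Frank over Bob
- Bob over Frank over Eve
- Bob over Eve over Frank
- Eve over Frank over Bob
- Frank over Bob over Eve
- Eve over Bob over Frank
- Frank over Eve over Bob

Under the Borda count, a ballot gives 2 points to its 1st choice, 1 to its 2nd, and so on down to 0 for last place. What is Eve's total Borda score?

Borda scores:
  Frank: 1 + 2 + 1 + 1 + 0 + 1 + 2 + 0 + 2 = 10
  Eve: 0 + 0 + 2 + 0 + 1 + 2 + 0 + 2 + 1 = 8
  Bob: 2 + 1 + 0 + 2 + 2 + 0 + 1 + 1 + 0 = 9

8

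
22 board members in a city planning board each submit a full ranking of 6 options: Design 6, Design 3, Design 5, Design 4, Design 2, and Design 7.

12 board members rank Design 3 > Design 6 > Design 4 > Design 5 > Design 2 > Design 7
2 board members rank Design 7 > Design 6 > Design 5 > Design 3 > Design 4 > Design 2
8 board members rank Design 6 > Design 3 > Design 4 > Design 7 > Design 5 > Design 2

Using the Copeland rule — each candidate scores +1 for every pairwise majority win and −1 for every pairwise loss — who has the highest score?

Design 3

Pairwise results:
  Design 6 vs Design 3: Design 3 wins 12–10.
  Design 6 vs Design 5: Design 6 wins 22–0.
  Design 6 vs Design 4: Design 6 wins 22–0.
  Design 6 vs Design 2: Design 6 wins 22–0.
  Design 6 vs Design 7: Design 6 wins 20–2.
  Design 3 vs Design 5: Design 3 wins 20–2.
  Design 3 vs Design 4: Design 3 wins 22–0.
  Design 3 vs Design 2: Design 3 wins 22–0.
  Design 3 vs Design 7: Design 3 wins 20–2.
  Design 5 vs Design 4: Design 4 wins 20–2.
  Design 5 vs Design 2: Design 5 wins 22–0.
  Design 5 vs Design 7: Design 5 wins 12–10.
  Design 4 vs Design 2: Design 4 wins 22–0.
  Design 4 vs Design 7: Design 4 wins 20–2.
  Design 2 vs Design 7: Design 2 wins 12–10.
Copeland scores (wins − losses):
  Design 6: 4 − 1 = 3
  Design 3: 5 − 0 = 5
  Design 5: 2 − 3 = -1
  Design 4: 3 − 2 = 1
  Design 2: 1 − 4 = -3
  Design 7: 0 − 5 = -5
Design 3 has the best Copeland score.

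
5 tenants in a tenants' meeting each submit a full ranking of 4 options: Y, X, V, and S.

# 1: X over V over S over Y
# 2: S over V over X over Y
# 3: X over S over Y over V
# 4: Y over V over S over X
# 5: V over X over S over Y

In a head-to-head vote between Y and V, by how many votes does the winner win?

1

Ballots ranking Y above V: 2.
Ballots ranking V above Y: 3.
V wins 3–2, a margin of 1.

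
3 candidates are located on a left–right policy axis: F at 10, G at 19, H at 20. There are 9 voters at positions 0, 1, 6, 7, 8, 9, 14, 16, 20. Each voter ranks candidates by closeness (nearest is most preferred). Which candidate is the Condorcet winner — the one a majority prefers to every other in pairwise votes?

With single-peaked preferences on a line, the Condorcet winner is the candidate closest to the median voter.
The median voter (position 8) is closest to F at 10.
Check: F vs G — voters closer to F: 7 of 9.

F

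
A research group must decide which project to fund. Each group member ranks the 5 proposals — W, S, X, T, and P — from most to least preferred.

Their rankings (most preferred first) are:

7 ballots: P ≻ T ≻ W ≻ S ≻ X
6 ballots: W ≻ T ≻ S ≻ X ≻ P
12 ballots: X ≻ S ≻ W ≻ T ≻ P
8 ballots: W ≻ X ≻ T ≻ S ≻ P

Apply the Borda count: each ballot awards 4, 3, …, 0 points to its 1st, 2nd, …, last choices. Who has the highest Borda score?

Borda scores:
  W: 7·2 + 6·4 + 12·2 + 8·4 = 94
  S: 7·1 + 6·2 + 12·3 + 8·1 = 63
  X: 7·0 + 6·1 + 12·4 + 8·3 = 78
  T: 7·3 + 6·3 + 12·1 + 8·2 = 67
  P: 7·4 + 6·0 + 12·0 + 8·0 = 28
W has the highest total.

W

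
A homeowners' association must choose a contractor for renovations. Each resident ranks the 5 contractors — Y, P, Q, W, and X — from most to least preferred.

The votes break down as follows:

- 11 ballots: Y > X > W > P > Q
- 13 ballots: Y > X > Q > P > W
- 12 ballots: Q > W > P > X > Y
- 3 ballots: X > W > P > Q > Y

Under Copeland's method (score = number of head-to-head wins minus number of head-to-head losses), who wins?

Pairwise results:
  Y vs P: Y wins 24–15.
  Y vs Q: Y wins 24–15.
  Y vs W: Y wins 24–15.
  Y vs X: Y wins 24–15.
  P vs Q: Q wins 25–14.
  P vs W: W wins 26–13.
  P vs X: X wins 27–12.
  Q vs W: Q wins 25–14.
  Q vs X: X wins 27–12.
  W vs X: X wins 27–12.
Copeland scores (wins − losses):
  Y: 4 − 0 = 4
  P: 0 − 4 = -4
  Q: 2 − 2 = 0
  W: 1 − 3 = -2
  X: 3 − 1 = 2
Y has the best Copeland score.

Y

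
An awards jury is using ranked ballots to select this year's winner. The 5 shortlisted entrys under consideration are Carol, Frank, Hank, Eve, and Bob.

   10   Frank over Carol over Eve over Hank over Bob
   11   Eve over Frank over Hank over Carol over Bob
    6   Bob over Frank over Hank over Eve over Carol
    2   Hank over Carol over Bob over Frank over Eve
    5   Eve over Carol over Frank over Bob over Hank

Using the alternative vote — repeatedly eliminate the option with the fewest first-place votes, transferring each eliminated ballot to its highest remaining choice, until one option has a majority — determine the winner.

Frank

Round 1: Eve 16, Frank 10, Bob 6, Hank 2, Carol 0. Carol has the fewest and is eliminated.
Round 2: Eve 16, Frank 10, Bob 6, Hank 2. Hank has the fewest and is eliminated.
Round 3: Eve 16, Frank 10, Bob 8. Bob has the fewest and is eliminated.
Round 4: Frank 18, Eve 16. Frank has a majority.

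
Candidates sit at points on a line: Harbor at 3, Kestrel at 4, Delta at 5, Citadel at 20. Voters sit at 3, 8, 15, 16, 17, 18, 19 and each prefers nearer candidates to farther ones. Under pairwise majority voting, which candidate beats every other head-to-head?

Citadel

With single-peaked preferences on a line, the Condorcet winner is the candidate closest to the median voter.
The median voter (position 16) is closest to Citadel at 20.
Check: Citadel vs Delta — voters closer to Citadel: 5 of 7.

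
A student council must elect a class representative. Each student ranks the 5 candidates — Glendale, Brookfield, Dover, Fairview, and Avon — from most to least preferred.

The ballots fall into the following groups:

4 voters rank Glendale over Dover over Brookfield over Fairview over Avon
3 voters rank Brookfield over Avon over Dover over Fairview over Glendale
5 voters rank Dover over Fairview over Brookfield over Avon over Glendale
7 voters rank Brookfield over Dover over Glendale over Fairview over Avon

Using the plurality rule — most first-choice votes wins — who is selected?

First-place vote totals:
  Glendale: 4
  Brookfield: 10
  Dover: 5
  Fairview: 0
  Avon: 0
Brookfield has the most first-place votes.

Brookfield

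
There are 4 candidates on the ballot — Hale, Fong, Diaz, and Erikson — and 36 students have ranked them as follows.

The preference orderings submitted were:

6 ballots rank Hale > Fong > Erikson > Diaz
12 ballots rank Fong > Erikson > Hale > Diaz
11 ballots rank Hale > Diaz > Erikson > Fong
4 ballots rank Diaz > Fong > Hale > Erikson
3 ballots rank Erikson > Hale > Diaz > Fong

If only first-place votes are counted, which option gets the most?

Hale

First-place vote totals:
  Hale: 17
  Fong: 12
  Diaz: 4
  Erikson: 3
Hale has the most first-place votes.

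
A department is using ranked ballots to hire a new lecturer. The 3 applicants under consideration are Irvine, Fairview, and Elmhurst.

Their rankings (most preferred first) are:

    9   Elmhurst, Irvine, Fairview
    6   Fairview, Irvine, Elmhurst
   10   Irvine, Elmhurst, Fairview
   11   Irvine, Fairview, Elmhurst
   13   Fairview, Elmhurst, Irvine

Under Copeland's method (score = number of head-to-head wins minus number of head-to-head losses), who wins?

Pairwise results:
  Irvine vs Fairview: Irvine wins 30–19.
  Irvine vs Elmhurst: Irvine wins 27–22.
  Fairview vs Elmhurst: Fairview wins 30–19.
Copeland scores (wins − losses):
  Irvine: 2 − 0 = 2
  Fairview: 1 − 1 = 0
  Elmhurst: 0 − 2 = -2
Irvine has the best Copeland score.

Irvine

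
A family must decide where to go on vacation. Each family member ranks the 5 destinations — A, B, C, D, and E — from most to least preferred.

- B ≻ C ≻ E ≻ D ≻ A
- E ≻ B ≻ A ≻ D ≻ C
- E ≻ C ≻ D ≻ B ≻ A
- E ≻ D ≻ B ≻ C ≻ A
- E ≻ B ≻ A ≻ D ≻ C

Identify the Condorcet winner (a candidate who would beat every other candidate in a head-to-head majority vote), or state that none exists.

E

Head-to-head results (5 voters total):
A vs B: B wins 5–0.
A vs C: C wins 3–2.
A vs D: D wins 3–2.
A vs E: E wins 5–0.
B vs C: B wins 4–1.
B vs D: B wins 3–2.
B vs E: E wins 4–1.
C vs D: D wins 3–2.
C vs E: E wins 4–1.
D vs E: E wins 5–0.
E beats each rival — A (5–0), B (4–1), C (4–1), D (5–0) — so E is the Condorcet winner.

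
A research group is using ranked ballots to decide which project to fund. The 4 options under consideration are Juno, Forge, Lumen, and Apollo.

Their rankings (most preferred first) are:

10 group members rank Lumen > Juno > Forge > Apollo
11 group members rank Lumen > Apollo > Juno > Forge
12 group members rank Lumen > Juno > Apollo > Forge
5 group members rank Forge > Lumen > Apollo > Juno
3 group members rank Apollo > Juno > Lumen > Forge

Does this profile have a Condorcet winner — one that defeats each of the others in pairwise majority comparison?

Head-to-head results (41 voters total):
Juno vs Forge: Juno wins 36–5.
Juno vs Lumen: Lumen wins 38–3.
Juno vs Apollo: Juno wins 22–19.
Forge vs Lumen: Lumen wins 36–5.
Forge vs Apollo: Apollo wins 26–15.
Lumen vs Apollo: Lumen wins 38–3.
Lumen beats each rival — Juno (38–3), Forge (36–5), Apollo (38–3) — so Lumen is the Condorcet winner.

Yes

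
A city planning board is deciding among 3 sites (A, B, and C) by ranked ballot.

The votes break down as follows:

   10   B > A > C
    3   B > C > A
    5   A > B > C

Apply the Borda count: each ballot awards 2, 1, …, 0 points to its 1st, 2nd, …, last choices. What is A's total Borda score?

20

Borda scores:
  A: 10·1 + 3·0 + 5·2 = 20
  B: 10·2 + 3·2 + 5·1 = 31
  C: 10·0 + 3·1 + 5·0 = 3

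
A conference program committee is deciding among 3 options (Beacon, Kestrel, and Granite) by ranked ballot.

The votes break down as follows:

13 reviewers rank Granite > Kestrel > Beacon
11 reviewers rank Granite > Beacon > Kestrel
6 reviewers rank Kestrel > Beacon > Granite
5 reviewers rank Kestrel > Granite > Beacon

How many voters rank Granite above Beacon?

Ballots ranking Granite above Beacon: 13+11+5 = 29.
Ballots ranking Beacon above Granite: 6.
So 29 of 35 voters prefer Granite to Beacon.

29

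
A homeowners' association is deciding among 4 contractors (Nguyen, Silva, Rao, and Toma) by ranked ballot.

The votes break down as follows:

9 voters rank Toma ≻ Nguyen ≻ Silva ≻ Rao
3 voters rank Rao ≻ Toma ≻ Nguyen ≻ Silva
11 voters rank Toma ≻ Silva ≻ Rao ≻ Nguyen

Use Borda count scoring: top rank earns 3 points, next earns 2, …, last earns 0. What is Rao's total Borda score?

20

Borda scores:
  Nguyen: 9·2 + 3·1 + 11·0 = 21
  Silva: 9·1 + 3·0 + 11·2 = 31
  Rao: 9·0 + 3·3 + 11·1 = 20
  Toma: 9·3 + 3·2 + 11·3 = 66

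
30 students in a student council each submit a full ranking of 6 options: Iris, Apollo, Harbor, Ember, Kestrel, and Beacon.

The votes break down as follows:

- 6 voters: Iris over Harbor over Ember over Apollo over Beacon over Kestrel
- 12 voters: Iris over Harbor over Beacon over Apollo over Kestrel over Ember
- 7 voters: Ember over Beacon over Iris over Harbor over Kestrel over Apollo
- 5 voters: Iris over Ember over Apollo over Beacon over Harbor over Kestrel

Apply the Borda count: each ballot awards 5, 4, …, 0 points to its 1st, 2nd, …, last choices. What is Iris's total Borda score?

Borda scores:
  Iris: 6·5 + 12·5 + 7·3 + 5·5 = 136
  Apollo: 6·2 + 12·2 + 7·0 + 5·3 = 51
  Harbor: 6·4 + 12·4 + 7·2 + 5·1 = 91
  Ember: 6·3 + 12·0 + 7·5 + 5·4 = 73
  Kestrel: 6·0 + 12·1 + 7·1 + 5·0 = 19
  Beacon: 6·1 + 12·3 + 7·4 + 5·2 = 80

136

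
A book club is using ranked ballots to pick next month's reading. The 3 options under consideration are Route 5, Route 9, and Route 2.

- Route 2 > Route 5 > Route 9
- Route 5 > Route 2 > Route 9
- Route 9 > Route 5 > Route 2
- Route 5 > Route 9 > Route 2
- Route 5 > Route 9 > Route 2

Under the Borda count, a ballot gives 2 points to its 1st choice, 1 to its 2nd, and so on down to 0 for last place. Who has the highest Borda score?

Borda scores:
  Route 5: 1 + 2 + 1 + 2 + 2 = 8
  Route 9: 0 + 0 + 2 + 1 + 1 = 4
  Route 2: 2 + 1 + 0 + 0 + 0 = 3
Route 5 has the highest total.

Route 5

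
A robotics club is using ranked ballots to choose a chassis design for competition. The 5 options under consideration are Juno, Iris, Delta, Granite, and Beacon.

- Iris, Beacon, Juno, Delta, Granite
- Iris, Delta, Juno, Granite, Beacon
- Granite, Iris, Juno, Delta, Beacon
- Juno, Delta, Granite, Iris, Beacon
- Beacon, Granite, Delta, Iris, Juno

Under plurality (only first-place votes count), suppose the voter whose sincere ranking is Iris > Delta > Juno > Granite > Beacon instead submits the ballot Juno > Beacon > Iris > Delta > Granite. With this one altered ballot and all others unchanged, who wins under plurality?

Juno

First-place totals with the altered ballot: Juno 2, Iris 1, Delta 0, Granite 1, Beacon 1.
The switch changes the winner from Iris to Juno.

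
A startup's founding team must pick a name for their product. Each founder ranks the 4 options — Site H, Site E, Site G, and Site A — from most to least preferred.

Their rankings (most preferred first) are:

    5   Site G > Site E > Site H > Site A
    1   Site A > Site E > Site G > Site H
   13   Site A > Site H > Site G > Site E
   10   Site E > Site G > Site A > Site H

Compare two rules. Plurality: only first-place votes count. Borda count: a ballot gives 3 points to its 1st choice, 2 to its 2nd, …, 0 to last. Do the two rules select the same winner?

Yes

Plurality first-place counts: Site H 0, Site E 10, Site G 5, Site A 14 → Site A.
Borda totals: Site H 31, Site E 42, Site G 49, Site A 52 → Site A.
The two rules agree on Site A.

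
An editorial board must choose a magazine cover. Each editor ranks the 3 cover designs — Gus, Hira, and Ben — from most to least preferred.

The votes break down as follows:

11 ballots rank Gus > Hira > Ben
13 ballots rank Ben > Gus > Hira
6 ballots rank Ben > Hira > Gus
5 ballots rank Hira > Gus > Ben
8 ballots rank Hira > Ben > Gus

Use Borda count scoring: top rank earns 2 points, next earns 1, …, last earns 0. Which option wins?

Ben

Borda scores:
  Gus: 11·2 + 13·1 + 6·0 + 5·1 + 8·0 = 40
  Hira: 11·1 + 13·0 + 6·1 + 5·2 + 8·2 = 43
  Ben: 11·0 + 13·2 + 6·2 + 5·0 + 8·1 = 46
Ben has the highest total.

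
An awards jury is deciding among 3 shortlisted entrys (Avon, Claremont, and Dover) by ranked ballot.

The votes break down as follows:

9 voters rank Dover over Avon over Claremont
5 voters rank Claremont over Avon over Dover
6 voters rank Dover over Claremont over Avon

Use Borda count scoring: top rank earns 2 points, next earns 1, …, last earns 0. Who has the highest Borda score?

Dover

Borda scores:
  Avon: 9·1 + 5·1 + 6·0 = 14
  Claremont: 9·0 + 5·2 + 6·1 = 16
  Dover: 9·2 + 5·0 + 6·2 = 30
Dover has the highest total.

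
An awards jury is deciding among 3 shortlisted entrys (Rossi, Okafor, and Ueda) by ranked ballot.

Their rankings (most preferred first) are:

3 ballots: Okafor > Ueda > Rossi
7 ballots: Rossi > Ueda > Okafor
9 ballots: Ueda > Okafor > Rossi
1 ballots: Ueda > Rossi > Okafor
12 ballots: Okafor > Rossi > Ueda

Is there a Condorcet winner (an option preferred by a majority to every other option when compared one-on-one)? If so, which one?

No Condorcet winner

Head-to-head results (32 voters total):
Rossi vs Okafor: Okafor wins 24–8.
Rossi vs Ueda: Rossi wins 19–13.
Okafor vs Ueda: Ueda wins 17–15.
No candidate beats all others: Rossi beats Ueda beats Okafor beats Rossi, a majority cycle.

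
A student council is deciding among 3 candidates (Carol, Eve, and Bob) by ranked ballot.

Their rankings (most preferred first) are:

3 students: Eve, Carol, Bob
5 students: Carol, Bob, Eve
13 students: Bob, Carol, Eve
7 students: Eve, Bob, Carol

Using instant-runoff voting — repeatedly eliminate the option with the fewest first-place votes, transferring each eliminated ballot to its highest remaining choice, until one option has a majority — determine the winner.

Bob

Round 1: Bob 13, Eve 10, Carol 5. Carol has the fewest and is eliminated.
Round 2: Bob 18, Eve 10. Bob has a majority.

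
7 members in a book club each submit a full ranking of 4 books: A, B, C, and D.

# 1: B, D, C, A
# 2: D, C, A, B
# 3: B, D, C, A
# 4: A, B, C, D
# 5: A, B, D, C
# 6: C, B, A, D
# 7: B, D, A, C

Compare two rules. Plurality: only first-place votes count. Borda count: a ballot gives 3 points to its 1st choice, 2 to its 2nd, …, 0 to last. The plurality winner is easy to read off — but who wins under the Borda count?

B

Plurality first-place counts: A 2, B 3, C 1, D 1 → B.
Borda totals: A 9, B 15, C 8, D 10 → B.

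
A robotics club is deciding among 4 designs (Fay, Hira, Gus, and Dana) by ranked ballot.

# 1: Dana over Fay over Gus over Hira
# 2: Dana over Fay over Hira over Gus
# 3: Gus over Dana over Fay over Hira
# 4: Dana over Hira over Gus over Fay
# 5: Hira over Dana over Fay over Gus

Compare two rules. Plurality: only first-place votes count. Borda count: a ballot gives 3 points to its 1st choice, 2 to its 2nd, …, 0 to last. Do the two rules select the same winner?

Plurality first-place counts: Fay 0, Hira 1, Gus 1, Dana 3 → Dana.
Borda totals: Fay 6, Hira 6, Gus 5, Dana 13 → Dana.
The two rules agree on Dana.

Yes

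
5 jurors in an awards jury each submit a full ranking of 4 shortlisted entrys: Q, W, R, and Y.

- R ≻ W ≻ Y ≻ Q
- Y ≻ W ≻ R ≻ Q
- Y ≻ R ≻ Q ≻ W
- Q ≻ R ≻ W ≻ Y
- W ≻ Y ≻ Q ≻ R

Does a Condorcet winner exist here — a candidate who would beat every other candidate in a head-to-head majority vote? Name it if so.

Head-to-head results (5 voters total):
Q vs W: W wins 3–2.
Q vs R: R wins 3–2.
Q vs Y: Y wins 4–1.
W vs R: R wins 3–2.
W vs Y: W wins 3–2.
R vs Y: Y wins 3–2.
No candidate beats all others: W beats Y beats R beats W, a majority cycle.

There is no Condorcet winner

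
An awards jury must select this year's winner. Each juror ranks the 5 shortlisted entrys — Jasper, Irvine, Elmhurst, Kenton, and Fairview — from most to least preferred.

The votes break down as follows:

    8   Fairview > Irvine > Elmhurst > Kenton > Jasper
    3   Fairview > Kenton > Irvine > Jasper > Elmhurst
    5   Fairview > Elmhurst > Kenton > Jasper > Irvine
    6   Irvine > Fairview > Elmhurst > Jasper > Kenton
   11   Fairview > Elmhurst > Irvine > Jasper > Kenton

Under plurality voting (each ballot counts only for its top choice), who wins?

Fairview

First-place vote totals:
  Jasper: 0
  Irvine: 6
  Elmhurst: 0
  Kenton: 0
  Fairview: 27
Fairview has the most first-place votes.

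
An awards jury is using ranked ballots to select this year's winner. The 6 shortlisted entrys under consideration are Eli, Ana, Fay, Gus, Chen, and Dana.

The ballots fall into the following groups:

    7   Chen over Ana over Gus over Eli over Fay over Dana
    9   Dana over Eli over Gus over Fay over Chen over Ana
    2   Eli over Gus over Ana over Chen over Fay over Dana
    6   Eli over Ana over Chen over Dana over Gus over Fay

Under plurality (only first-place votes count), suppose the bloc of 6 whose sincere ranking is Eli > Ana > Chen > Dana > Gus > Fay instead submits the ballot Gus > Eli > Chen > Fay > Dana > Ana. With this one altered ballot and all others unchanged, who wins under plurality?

Dana

First-place totals with the altered ballot: Eli 2, Ana 0, Fay 0, Gus 6, Chen 7, Dana 9.
The winner is unchanged: still Dana.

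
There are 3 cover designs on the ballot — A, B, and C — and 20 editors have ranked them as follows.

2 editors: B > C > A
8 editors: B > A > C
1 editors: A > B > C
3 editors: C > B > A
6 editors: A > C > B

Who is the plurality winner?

First-place vote totals:
  A: 7
  B: 10
  C: 3
B has the most first-place votes.

B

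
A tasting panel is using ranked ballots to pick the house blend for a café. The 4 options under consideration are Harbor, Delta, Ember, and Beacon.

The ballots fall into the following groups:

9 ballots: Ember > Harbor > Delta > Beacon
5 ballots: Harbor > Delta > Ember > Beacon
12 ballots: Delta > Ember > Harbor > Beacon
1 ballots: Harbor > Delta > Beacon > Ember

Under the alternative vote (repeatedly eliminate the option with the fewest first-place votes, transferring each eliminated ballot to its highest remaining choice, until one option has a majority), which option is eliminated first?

Round 1: Delta 12, Ember 9, Harbor 6, Beacon 0. Beacon has the fewest and is eliminated.
Round 2: Delta 12, Ember 9, Harbor 6. Harbor has the fewest and is eliminated.
Round 3: Delta 18, Ember 9. Delta has a majority.

Beacon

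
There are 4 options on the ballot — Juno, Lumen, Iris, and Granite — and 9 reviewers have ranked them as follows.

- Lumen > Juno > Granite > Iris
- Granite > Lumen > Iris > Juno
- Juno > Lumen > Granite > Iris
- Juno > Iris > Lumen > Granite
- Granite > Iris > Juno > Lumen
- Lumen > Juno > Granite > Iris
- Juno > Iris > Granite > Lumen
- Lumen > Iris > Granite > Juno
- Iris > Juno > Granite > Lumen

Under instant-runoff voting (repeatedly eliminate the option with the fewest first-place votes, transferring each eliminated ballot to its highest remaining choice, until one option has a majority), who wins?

Round 1: Juno 3, Lumen 3, Granite 2, Iris 1. Iris has the fewest and is eliminated.
Round 2: Juno 4, Lumen 3, Granite 2. Granite has the fewest and is eliminated.
Round 3: Juno 5, Lumen 4. Juno has a majority.

Juno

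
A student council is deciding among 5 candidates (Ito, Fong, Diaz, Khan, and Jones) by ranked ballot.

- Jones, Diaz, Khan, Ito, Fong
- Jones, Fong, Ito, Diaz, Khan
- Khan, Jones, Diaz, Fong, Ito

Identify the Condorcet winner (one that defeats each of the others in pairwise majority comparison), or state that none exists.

Jones

Head-to-head results (3 voters total):
Ito vs Fong: Fong wins 2–1.
Ito vs Diaz: Diaz wins 2–1.
Ito vs Khan: Khan wins 2–1.
Ito vs Jones: Jones wins 3–0.
Fong vs Diaz: Diaz wins 2–1.
Fong vs Khan: Khan wins 2–1.
Fong vs Jones: Jones wins 3–0.
Diaz vs Khan: Diaz wins 2–1.
Diaz vs Jones: Jones wins 3–0.
Khan vs Jones: Jones wins 2–1.
Jones beats each rival — Ito (3–0), Fong (3–0), Diaz (3–0), Khan (2–1) — so Jones is the Condorcet winner.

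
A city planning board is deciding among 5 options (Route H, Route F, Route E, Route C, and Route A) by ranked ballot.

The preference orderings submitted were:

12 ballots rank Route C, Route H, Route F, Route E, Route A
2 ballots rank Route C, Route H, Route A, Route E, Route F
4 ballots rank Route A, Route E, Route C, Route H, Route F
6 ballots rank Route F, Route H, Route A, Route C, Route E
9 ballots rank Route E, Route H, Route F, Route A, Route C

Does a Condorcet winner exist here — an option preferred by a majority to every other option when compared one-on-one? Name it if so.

Head-to-head results (33 voters total):
Route H vs Route F: Route H wins 27–6.
Route H vs Route E: Route H wins 20–13.
Route H vs Route C: Route C wins 18–15.
Route H vs Route A: Route H wins 29–4.
Route F vs Route E: Route F wins 18–15.
Route F vs Route C: Route C wins 18–15.
Route F vs Route A: Route F wins 27–6.
Route E vs Route C: Route C wins 20–13.
Route E vs Route A: Route E wins 21–12.
Route C vs Route A: Route A wins 19–14.
No candidate beats all others: Route H beats Route A beats Route C beats Route H, a majority cycle.

No Condorcet winner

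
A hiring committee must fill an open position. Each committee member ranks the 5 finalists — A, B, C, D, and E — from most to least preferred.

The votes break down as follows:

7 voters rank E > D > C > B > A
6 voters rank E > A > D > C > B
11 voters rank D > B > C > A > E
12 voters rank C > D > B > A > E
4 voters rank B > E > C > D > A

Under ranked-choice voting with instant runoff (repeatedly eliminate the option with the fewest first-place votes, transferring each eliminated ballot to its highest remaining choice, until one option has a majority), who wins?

C

Round 1: E 13, C 12, D 11, B 4, A 0. A has the fewest and is eliminated.
Round 2: E 13, C 12, D 11, B 4. B has the fewest and is eliminated.
Round 3: E 17, C 12, D 11. D has the fewest and is eliminated.
Round 4: C 23, E 17. C has a majority.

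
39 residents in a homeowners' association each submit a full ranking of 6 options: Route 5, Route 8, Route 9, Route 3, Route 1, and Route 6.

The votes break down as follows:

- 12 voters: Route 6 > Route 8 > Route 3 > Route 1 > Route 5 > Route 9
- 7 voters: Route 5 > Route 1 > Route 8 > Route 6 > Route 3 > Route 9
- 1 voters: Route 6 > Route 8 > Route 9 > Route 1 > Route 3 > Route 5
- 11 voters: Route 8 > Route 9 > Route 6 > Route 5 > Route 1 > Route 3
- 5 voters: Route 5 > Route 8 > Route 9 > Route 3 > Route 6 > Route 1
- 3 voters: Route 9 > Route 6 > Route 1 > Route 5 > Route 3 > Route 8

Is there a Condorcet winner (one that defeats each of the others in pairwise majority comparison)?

Yes

Head-to-head results (39 voters total):
Route 5 vs Route 8: Route 8 wins 24–15.
Route 5 vs Route 9: Route 5 wins 24–15.
Route 5 vs Route 3: Route 5 wins 26–13.
Route 5 vs Route 1: Route 5 wins 23–16.
Route 5 vs Route 6: Route 6 wins 27–12.
Route 8 vs Route 9: Route 8 wins 36–3.
Route 8 vs Route 3: Route 8 wins 36–3.
Route 8 vs Route 1: Route 8 wins 29–10.
Route 8 vs Route 6: Route 8 wins 23–16.
Route 9 vs Route 3: Route 9 wins 20–19.
Route 9 vs Route 1: Route 9 wins 20–19.
Route 9 vs Route 6: Route 6 wins 20–19.
Route 3 vs Route 1: Route 1 wins 22–17.
Route 3 vs Route 6: Route 6 wins 34–5.
Route 1 vs Route 6: Route 6 wins 32–7.
Route 8 beats each rival — Route 5 (24–15), Route 9 (36–3), Route 3 (36–3), Route 1 (29–10), Route 6 (23–16) — so Route 8 is the Condorcet winner.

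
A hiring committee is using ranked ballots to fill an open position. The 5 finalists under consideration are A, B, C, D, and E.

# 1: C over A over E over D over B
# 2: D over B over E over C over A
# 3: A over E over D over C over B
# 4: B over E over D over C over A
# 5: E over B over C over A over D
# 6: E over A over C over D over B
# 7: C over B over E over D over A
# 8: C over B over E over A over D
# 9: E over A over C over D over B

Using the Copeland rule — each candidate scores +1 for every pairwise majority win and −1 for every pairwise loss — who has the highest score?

E

Pairwise results:
  A vs B: B wins 5–4.
  A vs C: C wins 6–3.
  A vs D: A wins 6–3.
  A vs E: E wins 7–2.
  B vs C: C wins 6–3.
  B vs D: D wins 5–4.
  B vs E: E wins 5–4.
  C vs D: C wins 6–3.
  C vs E: E wins 6–3.
  D vs E: E wins 8–1.
Copeland scores (wins − losses):
  A: 1 − 3 = -2
  B: 1 − 3 = -2
  C: 3 − 1 = 2
  D: 1 − 3 = -2
  E: 4 − 0 = 4
E has the best Copeland score.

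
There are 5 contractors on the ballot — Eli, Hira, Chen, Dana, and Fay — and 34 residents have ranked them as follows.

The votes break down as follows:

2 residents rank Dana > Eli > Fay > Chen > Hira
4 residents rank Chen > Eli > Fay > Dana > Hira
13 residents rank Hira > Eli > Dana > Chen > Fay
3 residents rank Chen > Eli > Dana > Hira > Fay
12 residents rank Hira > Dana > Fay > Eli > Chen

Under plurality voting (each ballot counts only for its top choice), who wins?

Hira

First-place vote totals:
  Eli: 0
  Hira: 25
  Chen: 7
  Dana: 2
  Fay: 0
Hira has the most first-place votes.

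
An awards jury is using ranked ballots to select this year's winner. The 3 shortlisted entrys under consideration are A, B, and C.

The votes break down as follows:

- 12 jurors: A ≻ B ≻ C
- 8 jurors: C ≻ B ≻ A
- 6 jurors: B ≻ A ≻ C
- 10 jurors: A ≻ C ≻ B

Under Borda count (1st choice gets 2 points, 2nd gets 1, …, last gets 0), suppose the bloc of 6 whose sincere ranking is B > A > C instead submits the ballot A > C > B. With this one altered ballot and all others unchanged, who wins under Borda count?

Borda totals with the altered ballot: A 56, B 20, C 32.
The winner is unchanged: still A.

A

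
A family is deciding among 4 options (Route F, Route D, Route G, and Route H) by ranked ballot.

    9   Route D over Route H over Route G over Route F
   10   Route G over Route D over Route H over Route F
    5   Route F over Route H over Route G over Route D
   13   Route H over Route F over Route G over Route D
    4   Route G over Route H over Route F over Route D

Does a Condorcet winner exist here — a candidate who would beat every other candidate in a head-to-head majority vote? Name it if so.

Head-to-head results (41 voters total):
Route F vs Route D: Route F wins 22–19.
Route F vs Route G: Route G wins 23–18.
Route F vs Route H: Route H wins 36–5.
Route D vs Route G: Route G wins 32–9.
Route D vs Route H: Route H wins 22–19.
Route G vs Route H: Route H wins 27–14.
Route H beats each rival — Route F (36–5), Route D (22–19), Route G (27–14) — so Route H is the Condorcet winner.

Route H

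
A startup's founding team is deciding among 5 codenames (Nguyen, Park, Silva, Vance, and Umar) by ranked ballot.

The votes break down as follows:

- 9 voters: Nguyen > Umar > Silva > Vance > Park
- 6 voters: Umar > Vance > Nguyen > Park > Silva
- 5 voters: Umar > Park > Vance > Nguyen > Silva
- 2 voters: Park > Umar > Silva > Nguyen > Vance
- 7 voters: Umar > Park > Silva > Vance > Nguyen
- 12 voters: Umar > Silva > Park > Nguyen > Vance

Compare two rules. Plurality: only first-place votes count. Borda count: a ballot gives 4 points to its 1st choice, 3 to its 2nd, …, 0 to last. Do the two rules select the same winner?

Yes

Plurality first-place counts: Nguyen 9, Park 2, Silva 0, Vance 0, Umar 30 → Umar.
Borda totals: Nguyen 67, Park 74, Silva 72, Vance 44, Umar 153 → Umar.
The two rules agree on Umar.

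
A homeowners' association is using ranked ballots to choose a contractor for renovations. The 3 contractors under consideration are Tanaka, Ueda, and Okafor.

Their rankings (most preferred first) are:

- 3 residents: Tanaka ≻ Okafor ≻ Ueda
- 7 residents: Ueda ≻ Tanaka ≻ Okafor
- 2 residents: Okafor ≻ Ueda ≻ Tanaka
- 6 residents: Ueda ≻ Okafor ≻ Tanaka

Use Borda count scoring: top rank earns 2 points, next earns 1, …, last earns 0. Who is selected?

Ueda

Borda scores:
  Tanaka: 3·2 + 7·1 + 2·0 + 6·0 = 13
  Ueda: 3·0 + 7·2 + 2·1 + 6·2 = 28
  Okafor: 3·1 + 7·0 + 2·2 + 6·1 = 13
Ueda has the highest total.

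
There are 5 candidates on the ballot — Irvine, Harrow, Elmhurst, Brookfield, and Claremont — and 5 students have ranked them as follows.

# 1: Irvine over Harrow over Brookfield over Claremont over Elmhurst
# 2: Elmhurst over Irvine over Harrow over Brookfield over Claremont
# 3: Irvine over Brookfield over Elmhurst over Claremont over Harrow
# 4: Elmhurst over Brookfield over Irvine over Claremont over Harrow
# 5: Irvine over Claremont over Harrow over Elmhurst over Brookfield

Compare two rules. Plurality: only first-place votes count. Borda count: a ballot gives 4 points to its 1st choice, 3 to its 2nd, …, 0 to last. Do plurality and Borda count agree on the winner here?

Yes

Plurality first-place counts: Irvine 3, Harrow 0, Elmhurst 2, Brookfield 0, Claremont 0 → Irvine.
Borda totals: Irvine 17, Harrow 7, Elmhurst 11, Brookfield 9, Claremont 6 → Irvine.
The two rules agree on Irvine.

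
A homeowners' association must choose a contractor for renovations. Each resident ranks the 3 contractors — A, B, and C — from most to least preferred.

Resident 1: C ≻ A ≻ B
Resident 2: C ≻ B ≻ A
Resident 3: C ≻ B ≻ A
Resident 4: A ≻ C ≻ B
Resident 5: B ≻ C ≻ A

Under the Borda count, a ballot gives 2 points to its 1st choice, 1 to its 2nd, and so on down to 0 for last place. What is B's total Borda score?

Borda scores:
  A: 1 + 0 + 0 + 2 + 0 = 3
  B: 0 + 1 + 1 + 0 + 2 = 4
  C: 2 + 2 + 2 + 1 + 1 = 8

4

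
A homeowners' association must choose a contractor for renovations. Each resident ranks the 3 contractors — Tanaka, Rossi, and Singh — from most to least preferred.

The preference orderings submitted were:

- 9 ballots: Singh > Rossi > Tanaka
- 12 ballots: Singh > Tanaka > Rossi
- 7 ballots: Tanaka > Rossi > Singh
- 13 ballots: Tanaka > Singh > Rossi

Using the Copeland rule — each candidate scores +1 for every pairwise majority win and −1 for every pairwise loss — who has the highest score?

Singh

Pairwise results:
  Tanaka vs Rossi: Tanaka wins 32–9.
  Tanaka vs Singh: Singh wins 21–20.
  Rossi vs Singh: Singh wins 34–7.
Copeland scores (wins − losses):
  Tanaka: 1 − 1 = 0
  Rossi: 0 − 2 = -2
  Singh: 2 − 0 = 2
Singh has the best Copeland score.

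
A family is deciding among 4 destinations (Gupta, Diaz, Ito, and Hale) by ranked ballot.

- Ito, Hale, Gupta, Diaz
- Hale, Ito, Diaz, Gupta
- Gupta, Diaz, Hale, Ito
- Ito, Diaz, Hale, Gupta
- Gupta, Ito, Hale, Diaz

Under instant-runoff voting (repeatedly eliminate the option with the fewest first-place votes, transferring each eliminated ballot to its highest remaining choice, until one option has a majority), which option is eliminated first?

Round 1: Gupta 2, Ito 2, Hale 1, Diaz 0. Diaz has the fewest and is eliminated.
Round 2: Gupta 2, Ito 2, Hale 1. Hale has the fewest and is eliminated.
Round 3: Ito 3, Gupta 2. Ito has a majority.

Diaz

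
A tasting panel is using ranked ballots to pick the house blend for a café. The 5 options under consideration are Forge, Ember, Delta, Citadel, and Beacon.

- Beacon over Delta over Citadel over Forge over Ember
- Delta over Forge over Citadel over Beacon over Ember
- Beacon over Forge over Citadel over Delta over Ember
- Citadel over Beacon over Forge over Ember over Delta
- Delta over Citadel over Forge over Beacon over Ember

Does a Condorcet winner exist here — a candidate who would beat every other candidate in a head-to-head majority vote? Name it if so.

None — there is no Condorcet winner

Head-to-head results (5 voters total):
Forge vs Ember: Forge wins 5–0.
Forge vs Delta: Delta wins 3–2.
Forge vs Citadel: Citadel wins 3–2.
Forge vs Beacon: Beacon wins 3–2.
Ember vs Delta: Delta wins 4–1.
Ember vs Citadel: Citadel wins 5–0.
Ember vs Beacon: Beacon wins 5–0.
Delta vs Citadel: Delta wins 3–2.
Delta vs Beacon: Beacon wins 3–2.
Citadel vs Beacon: Citadel wins 3–2.
No candidate beats all others: Delta beats Citadel beats Beacon beats Delta, a majority cycle.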